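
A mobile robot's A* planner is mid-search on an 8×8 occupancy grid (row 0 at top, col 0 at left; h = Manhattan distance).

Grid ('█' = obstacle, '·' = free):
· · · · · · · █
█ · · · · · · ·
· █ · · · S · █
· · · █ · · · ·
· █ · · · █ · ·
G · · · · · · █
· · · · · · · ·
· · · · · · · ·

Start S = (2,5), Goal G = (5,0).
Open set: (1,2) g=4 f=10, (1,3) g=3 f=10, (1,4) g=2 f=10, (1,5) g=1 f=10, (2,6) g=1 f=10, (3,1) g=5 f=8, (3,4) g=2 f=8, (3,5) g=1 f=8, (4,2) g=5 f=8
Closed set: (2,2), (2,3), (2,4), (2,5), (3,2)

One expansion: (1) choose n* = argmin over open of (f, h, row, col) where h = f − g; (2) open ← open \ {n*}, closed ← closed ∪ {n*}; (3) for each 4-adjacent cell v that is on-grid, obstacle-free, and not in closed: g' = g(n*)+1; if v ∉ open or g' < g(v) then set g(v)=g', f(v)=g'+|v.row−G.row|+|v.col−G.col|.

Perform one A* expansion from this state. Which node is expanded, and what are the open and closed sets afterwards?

step 1: expand (3,1) (f=8, h=3) → closed; open now [(1,2) g=4 f=10, (1,3) g=3 f=10, (1,4) g=2 f=10, (1,5) g=1 f=10, (2,6) g=1 f=10, (3,0) g=6 f=8, (3,4) g=2 f=8, (3,5) g=1 f=8, (4,2) g=5 f=8]

expanded=(3,1); open=[(1,2) g=4 f=10, (1,3) g=3 f=10, (1,4) g=2 f=10, (1,5) g=1 f=10, (2,6) g=1 f=10, (3,0) g=6 f=8, (3,4) g=2 f=8, (3,5) g=1 f=8, (4,2) g=5 f=8]; closed=[(2,2), (2,3), (2,4), (2,5), (3,1), (3,2)]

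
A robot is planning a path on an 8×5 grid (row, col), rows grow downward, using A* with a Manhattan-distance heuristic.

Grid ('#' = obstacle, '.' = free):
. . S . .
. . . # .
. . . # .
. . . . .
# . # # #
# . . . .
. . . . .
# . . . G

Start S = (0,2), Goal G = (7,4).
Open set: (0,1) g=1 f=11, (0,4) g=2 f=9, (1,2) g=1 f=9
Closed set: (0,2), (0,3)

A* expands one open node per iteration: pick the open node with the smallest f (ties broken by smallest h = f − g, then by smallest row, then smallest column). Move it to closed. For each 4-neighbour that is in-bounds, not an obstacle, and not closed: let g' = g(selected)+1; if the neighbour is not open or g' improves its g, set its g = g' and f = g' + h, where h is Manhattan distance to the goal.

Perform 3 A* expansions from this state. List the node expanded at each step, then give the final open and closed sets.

step 1: expand (0,4) (f=9, h=7) → closed; open now [(0,1) g=1 f=11, (1,2) g=1 f=9, (1,4) g=3 f=9]
step 2: expand (1,4) (f=9, h=6) → closed; open now [(0,1) g=1 f=11, (1,2) g=1 f=9, (2,4) g=4 f=9]
step 3: expand (2,4) (f=9, h=5) → closed; open now [(0,1) g=1 f=11, (1,2) g=1 f=9, (3,4) g=5 f=9]

order=[(0,4) → (1,4) → (2,4)]; open=[(0,1) g=1 f=11, (1,2) g=1 f=9, (3,4) g=5 f=9]; closed=[(0,2), (0,3), (0,4), (1,4), (2,4)]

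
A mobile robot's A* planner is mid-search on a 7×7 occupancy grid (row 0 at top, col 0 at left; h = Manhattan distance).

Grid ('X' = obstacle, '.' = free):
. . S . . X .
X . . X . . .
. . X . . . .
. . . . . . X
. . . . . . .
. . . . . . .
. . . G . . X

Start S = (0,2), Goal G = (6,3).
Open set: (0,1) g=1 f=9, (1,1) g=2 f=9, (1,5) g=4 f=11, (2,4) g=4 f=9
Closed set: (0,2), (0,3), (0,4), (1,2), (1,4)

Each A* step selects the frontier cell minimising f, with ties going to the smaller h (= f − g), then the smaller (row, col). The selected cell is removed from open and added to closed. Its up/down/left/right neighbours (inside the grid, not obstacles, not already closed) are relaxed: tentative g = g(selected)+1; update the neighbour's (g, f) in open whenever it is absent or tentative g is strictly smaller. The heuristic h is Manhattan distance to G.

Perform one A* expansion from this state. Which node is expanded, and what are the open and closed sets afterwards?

step 1: expand (2,4) (f=9, h=5) → closed; open now [(0,1) g=1 f=9, (1,1) g=2 f=9, (1,5) g=4 f=11, (2,3) g=5 f=9, (2,5) g=5 f=11, (3,4) g=5 f=9]

expanded=(2,4); open=[(0,1) g=1 f=9, (1,1) g=2 f=9, (1,5) g=4 f=11, (2,3) g=5 f=9, (2,5) g=5 f=11, (3,4) g=5 f=9]; closed=[(0,2), (0,3), (0,4), (1,2), (1,4), (2,4)]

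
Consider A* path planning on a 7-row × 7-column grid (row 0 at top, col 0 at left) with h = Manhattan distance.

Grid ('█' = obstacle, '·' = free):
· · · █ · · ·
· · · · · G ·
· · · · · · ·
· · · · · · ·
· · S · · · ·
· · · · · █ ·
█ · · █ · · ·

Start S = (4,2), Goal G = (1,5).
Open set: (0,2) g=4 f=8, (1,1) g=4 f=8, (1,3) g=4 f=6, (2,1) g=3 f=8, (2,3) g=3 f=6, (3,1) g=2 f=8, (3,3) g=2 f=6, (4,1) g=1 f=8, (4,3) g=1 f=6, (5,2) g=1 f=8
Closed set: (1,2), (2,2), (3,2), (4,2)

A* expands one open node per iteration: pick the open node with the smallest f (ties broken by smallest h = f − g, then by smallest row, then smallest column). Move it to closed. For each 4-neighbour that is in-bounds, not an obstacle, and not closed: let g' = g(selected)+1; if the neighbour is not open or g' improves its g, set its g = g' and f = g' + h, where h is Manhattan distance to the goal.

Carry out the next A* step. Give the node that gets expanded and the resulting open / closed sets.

expanded=(1,3); open=[(0,2) g=4 f=8, (1,1) g=4 f=8, (1,4) g=5 f=6, (2,1) g=3 f=8, (2,3) g=3 f=6, (3,1) g=2 f=8, (3,3) g=2 f=6, (4,1) g=1 f=8, (4,3) g=1 f=6, (5,2) g=1 f=8]; closed=[(1,2), (1,3), (2,2), (3,2), (4,2)]

step 1: expand (1,3) (f=6, h=2) → closed; open now [(0,2) g=4 f=8, (1,1) g=4 f=8, (1,4) g=5 f=6, (2,1) g=3 f=8, (2,3) g=3 f=6, (3,1) g=2 f=8, (3,3) g=2 f=6, (4,1) g=1 f=8, (4,3) g=1 f=6, (5,2) g=1 f=8]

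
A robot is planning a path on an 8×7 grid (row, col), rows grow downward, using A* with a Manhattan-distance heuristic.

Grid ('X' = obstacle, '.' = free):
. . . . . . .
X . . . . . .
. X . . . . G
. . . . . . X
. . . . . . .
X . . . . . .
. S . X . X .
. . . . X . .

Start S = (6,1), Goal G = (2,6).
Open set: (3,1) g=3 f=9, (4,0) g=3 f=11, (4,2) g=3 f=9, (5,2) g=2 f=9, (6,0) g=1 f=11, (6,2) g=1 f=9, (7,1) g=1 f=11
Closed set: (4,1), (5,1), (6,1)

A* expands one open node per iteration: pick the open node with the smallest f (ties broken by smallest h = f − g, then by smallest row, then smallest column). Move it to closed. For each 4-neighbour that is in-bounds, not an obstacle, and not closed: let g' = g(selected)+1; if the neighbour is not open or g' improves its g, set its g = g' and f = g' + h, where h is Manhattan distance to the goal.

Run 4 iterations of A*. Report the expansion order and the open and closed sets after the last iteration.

order=[(3,1) → (3,2) → (2,2) → (2,3)]; open=[(1,2) g=6 f=11, (1,3) g=7 f=11, (2,4) g=7 f=9, (3,0) g=4 f=11, (3,3) g=5 f=9, (4,0) g=3 f=11, (4,2) g=3 f=9, (5,2) g=2 f=9, (6,0) g=1 f=11, (6,2) g=1 f=9, (7,1) g=1 f=11]; closed=[(2,2), (2,3), (3,1), (3,2), (4,1), (5,1), (6,1)]

step 1: expand (3,1) (f=9, h=6) → closed; open now [(3,0) g=4 f=11, (3,2) g=4 f=9, (4,0) g=3 f=11, (4,2) g=3 f=9, (5,2) g=2 f=9, (6,0) g=1 f=11, (6,2) g=1 f=9, (7,1) g=1 f=11]
step 2: expand (3,2) (f=9, h=5) → closed; open now [(2,2) g=5 f=9, (3,0) g=4 f=11, (3,3) g=5 f=9, (4,0) g=3 f=11, (4,2) g=3 f=9, (5,2) g=2 f=9, (6,0) g=1 f=11, (6,2) g=1 f=9, (7,1) g=1 f=11]
step 3: expand (2,2) (f=9, h=4) → closed; open now [(1,2) g=6 f=11, (2,3) g=6 f=9, (3,0) g=4 f=11, (3,3) g=5 f=9, (4,0) g=3 f=11, (4,2) g=3 f=9, (5,2) g=2 f=9, (6,0) g=1 f=11, (6,2) g=1 f=9, (7,1) g=1 f=11]
step 4: expand (2,3) (f=9, h=3) → closed; open now [(1,2) g=6 f=11, (1,3) g=7 f=11, (2,4) g=7 f=9, (3,0) g=4 f=11, (3,3) g=5 f=9, (4,0) g=3 f=11, (4,2) g=3 f=9, (5,2) g=2 f=9, (6,0) g=1 f=11, (6,2) g=1 f=9, (7,1) g=1 f=11]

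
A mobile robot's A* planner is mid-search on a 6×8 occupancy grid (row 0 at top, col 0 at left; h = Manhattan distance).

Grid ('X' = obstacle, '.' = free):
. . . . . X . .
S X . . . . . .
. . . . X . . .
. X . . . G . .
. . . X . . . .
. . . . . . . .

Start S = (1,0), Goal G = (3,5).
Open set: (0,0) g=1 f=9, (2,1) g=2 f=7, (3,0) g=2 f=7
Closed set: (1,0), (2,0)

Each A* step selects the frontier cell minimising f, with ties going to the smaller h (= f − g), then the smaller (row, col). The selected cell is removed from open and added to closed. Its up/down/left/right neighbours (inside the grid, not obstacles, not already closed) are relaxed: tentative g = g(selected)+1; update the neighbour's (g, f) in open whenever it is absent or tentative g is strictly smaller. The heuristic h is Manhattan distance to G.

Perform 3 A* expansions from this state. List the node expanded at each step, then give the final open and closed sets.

step 1: expand (2,1) (f=7, h=5) → closed; open now [(0,0) g=1 f=9, (2,2) g=3 f=7, (3,0) g=2 f=7]
step 2: expand (2,2) (f=7, h=4) → closed; open now [(0,0) g=1 f=9, (1,2) g=4 f=9, (2,3) g=4 f=7, (3,0) g=2 f=7, (3,2) g=4 f=7]
step 3: expand (2,3) (f=7, h=3) → closed; open now [(0,0) g=1 f=9, (1,2) g=4 f=9, (1,3) g=5 f=9, (3,0) g=2 f=7, (3,2) g=4 f=7, (3,3) g=5 f=7]

order=[(2,1) → (2,2) → (2,3)]; open=[(0,0) g=1 f=9, (1,2) g=4 f=9, (1,3) g=5 f=9, (3,0) g=2 f=7, (3,2) g=4 f=7, (3,3) g=5 f=7]; closed=[(1,0), (2,0), (2,1), (2,2), (2,3)]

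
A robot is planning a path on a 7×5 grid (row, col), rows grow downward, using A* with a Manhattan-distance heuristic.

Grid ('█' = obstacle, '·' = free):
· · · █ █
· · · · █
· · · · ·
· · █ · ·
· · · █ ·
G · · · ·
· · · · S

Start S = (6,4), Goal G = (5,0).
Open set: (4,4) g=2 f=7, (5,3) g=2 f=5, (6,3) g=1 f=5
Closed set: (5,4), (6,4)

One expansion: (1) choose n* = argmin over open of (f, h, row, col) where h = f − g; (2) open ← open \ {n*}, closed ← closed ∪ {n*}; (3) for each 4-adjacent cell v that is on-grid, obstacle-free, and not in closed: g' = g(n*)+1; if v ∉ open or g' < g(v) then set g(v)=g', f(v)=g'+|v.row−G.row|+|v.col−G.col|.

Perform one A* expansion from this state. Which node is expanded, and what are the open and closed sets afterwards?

expanded=(5,3); open=[(4,4) g=2 f=7, (5,2) g=3 f=5, (6,3) g=1 f=5]; closed=[(5,3), (5,4), (6,4)]

step 1: expand (5,3) (f=5, h=3) → closed; open now [(4,4) g=2 f=7, (5,2) g=3 f=5, (6,3) g=1 f=5]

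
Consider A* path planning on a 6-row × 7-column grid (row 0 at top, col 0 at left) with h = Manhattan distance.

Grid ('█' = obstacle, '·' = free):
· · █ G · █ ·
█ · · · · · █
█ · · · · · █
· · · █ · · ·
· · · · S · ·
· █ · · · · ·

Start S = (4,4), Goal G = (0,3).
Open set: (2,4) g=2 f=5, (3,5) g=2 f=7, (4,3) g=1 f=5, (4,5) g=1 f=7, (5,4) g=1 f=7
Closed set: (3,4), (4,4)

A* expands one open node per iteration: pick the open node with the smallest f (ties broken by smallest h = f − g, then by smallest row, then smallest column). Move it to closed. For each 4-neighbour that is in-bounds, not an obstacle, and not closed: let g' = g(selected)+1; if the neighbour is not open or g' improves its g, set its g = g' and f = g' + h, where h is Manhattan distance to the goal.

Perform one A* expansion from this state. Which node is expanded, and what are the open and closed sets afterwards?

expanded=(2,4); open=[(1,4) g=3 f=5, (2,3) g=3 f=5, (2,5) g=3 f=7, (3,5) g=2 f=7, (4,3) g=1 f=5, (4,5) g=1 f=7, (5,4) g=1 f=7]; closed=[(2,4), (3,4), (4,4)]

step 1: expand (2,4) (f=5, h=3) → closed; open now [(1,4) g=3 f=5, (2,3) g=3 f=5, (2,5) g=3 f=7, (3,5) g=2 f=7, (4,3) g=1 f=5, (4,5) g=1 f=7, (5,4) g=1 f=7]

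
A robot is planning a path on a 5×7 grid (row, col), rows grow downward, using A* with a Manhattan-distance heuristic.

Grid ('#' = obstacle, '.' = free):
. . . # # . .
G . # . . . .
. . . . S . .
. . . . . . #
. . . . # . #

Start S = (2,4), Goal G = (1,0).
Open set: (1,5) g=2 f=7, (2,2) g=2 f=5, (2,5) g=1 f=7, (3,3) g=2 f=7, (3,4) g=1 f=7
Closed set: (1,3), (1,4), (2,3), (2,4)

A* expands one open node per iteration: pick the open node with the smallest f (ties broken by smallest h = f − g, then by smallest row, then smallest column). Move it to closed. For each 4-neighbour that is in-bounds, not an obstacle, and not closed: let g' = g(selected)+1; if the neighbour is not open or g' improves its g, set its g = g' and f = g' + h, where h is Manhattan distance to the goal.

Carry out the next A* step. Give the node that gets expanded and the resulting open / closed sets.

step 1: expand (2,2) (f=5, h=3) → closed; open now [(1,5) g=2 f=7, (2,1) g=3 f=5, (2,5) g=1 f=7, (3,2) g=3 f=7, (3,3) g=2 f=7, (3,4) g=1 f=7]

expanded=(2,2); open=[(1,5) g=2 f=7, (2,1) g=3 f=5, (2,5) g=1 f=7, (3,2) g=3 f=7, (3,3) g=2 f=7, (3,4) g=1 f=7]; closed=[(1,3), (1,4), (2,2), (2,3), (2,4)]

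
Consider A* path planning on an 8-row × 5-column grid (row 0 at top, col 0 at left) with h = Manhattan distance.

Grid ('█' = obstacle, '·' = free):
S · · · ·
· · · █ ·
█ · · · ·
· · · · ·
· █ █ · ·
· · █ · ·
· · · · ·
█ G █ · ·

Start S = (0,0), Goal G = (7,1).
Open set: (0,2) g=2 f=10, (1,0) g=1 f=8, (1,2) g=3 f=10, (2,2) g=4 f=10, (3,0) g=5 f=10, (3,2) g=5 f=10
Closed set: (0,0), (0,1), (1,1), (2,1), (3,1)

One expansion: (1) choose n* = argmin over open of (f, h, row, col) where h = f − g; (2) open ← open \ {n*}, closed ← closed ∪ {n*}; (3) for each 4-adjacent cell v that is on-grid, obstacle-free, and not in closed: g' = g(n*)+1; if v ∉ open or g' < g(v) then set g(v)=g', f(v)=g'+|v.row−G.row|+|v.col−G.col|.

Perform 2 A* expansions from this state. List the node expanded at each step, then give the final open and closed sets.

step 1: expand (1,0) (f=8, h=7) → closed; open now [(0,2) g=2 f=10, (1,2) g=3 f=10, (2,2) g=4 f=10, (3,0) g=5 f=10, (3,2) g=5 f=10]
step 2: expand (3,0) (f=10, h=5) → closed; open now [(0,2) g=2 f=10, (1,2) g=3 f=10, (2,2) g=4 f=10, (3,2) g=5 f=10, (4,0) g=6 f=10]

order=[(1,0) → (3,0)]; open=[(0,2) g=2 f=10, (1,2) g=3 f=10, (2,2) g=4 f=10, (3,2) g=5 f=10, (4,0) g=6 f=10]; closed=[(0,0), (0,1), (1,0), (1,1), (2,1), (3,0), (3,1)]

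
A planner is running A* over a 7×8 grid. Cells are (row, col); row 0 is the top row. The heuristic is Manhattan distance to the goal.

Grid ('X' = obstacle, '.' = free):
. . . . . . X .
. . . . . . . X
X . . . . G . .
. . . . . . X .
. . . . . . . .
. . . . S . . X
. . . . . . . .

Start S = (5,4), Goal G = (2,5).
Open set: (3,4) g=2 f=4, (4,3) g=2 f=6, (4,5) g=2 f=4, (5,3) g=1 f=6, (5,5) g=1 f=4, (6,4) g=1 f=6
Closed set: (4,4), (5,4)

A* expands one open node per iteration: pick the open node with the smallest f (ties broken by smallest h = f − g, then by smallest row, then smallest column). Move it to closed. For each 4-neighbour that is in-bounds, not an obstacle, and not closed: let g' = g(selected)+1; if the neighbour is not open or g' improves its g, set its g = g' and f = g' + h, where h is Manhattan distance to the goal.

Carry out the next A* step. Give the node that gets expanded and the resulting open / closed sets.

step 1: expand (3,4) (f=4, h=2) → closed; open now [(2,4) g=3 f=4, (3,3) g=3 f=6, (3,5) g=3 f=4, (4,3) g=2 f=6, (4,5) g=2 f=4, (5,3) g=1 f=6, (5,5) g=1 f=4, (6,4) g=1 f=6]

expanded=(3,4); open=[(2,4) g=3 f=4, (3,3) g=3 f=6, (3,5) g=3 f=4, (4,3) g=2 f=6, (4,5) g=2 f=4, (5,3) g=1 f=6, (5,5) g=1 f=4, (6,4) g=1 f=6]; closed=[(3,4), (4,4), (5,4)]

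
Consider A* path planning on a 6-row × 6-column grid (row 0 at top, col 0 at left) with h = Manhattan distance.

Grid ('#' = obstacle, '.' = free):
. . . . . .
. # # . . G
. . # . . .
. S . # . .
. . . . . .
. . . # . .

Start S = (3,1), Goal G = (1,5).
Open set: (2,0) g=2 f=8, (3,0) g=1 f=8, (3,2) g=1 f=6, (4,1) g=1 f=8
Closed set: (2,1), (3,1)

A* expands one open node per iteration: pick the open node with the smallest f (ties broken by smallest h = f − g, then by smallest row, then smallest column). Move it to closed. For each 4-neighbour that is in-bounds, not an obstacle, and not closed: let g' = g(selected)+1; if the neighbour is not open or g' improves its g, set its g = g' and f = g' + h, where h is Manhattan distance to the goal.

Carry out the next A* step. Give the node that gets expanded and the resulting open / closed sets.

expanded=(3,2); open=[(2,0) g=2 f=8, (3,0) g=1 f=8, (4,1) g=1 f=8, (4,2) g=2 f=8]; closed=[(2,1), (3,1), (3,2)]

step 1: expand (3,2) (f=6, h=5) → closed; open now [(2,0) g=2 f=8, (3,0) g=1 f=8, (4,1) g=1 f=8, (4,2) g=2 f=8]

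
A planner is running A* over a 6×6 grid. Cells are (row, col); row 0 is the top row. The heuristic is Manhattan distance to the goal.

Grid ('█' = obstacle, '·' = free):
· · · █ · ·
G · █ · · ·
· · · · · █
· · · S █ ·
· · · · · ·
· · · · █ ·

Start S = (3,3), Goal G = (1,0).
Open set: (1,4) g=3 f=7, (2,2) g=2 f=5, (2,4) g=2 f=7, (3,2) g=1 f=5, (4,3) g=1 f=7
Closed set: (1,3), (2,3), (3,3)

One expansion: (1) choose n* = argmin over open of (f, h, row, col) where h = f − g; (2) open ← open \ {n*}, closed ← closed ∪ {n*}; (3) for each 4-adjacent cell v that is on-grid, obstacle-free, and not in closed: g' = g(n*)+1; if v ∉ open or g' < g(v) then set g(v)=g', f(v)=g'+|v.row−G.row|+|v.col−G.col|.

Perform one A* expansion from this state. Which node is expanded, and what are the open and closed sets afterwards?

step 1: expand (2,2) (f=5, h=3) → closed; open now [(1,4) g=3 f=7, (2,1) g=3 f=5, (2,4) g=2 f=7, (3,2) g=1 f=5, (4,3) g=1 f=7]

expanded=(2,2); open=[(1,4) g=3 f=7, (2,1) g=3 f=5, (2,4) g=2 f=7, (3,2) g=1 f=5, (4,3) g=1 f=7]; closed=[(1,3), (2,2), (2,3), (3,3)]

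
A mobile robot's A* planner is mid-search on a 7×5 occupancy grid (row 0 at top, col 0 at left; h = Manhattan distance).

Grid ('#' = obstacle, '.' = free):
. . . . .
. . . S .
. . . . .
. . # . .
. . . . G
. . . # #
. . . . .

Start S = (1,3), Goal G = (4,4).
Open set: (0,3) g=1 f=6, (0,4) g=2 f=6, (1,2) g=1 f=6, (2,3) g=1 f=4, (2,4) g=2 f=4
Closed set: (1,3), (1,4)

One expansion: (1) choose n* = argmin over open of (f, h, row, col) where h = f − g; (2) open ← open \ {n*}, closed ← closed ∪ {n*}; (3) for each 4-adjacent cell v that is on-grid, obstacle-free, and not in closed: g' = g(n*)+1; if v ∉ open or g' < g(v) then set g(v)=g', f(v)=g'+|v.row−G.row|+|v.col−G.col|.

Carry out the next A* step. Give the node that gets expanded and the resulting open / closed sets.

expanded=(2,4); open=[(0,3) g=1 f=6, (0,4) g=2 f=6, (1,2) g=1 f=6, (2,3) g=1 f=4, (3,4) g=3 f=4]; closed=[(1,3), (1,4), (2,4)]

step 1: expand (2,4) (f=4, h=2) → closed; open now [(0,3) g=1 f=6, (0,4) g=2 f=6, (1,2) g=1 f=6, (2,3) g=1 f=4, (3,4) g=3 f=4]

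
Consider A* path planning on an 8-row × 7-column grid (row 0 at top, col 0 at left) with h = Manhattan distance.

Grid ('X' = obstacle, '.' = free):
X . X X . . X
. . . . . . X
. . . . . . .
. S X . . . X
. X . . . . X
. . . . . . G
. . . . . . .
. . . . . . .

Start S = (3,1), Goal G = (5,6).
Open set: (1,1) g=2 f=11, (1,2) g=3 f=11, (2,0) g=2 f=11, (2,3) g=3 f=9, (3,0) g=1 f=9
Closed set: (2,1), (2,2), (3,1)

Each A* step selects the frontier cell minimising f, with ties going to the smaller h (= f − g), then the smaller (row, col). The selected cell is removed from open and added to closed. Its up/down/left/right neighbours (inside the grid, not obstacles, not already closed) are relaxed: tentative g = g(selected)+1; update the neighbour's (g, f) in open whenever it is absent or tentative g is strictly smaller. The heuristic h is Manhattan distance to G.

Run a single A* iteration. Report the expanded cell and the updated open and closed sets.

expanded=(2,3); open=[(1,1) g=2 f=11, (1,2) g=3 f=11, (1,3) g=4 f=11, (2,0) g=2 f=11, (2,4) g=4 f=9, (3,0) g=1 f=9, (3,3) g=4 f=9]; closed=[(2,1), (2,2), (2,3), (3,1)]

step 1: expand (2,3) (f=9, h=6) → closed; open now [(1,1) g=2 f=11, (1,2) g=3 f=11, (1,3) g=4 f=11, (2,0) g=2 f=11, (2,4) g=4 f=9, (3,0) g=1 f=9, (3,3) g=4 f=9]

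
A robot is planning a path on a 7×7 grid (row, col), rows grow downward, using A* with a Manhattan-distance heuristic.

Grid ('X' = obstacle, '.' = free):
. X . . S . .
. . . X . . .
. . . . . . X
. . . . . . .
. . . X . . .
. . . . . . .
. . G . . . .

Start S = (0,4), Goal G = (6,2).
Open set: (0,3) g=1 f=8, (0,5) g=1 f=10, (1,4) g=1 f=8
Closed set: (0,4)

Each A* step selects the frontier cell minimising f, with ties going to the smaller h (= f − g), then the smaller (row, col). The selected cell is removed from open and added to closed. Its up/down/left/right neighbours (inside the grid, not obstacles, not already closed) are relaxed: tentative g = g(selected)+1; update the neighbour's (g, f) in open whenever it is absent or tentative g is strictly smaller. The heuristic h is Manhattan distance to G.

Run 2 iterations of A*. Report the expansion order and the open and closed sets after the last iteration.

step 1: expand (0,3) (f=8, h=7) → closed; open now [(0,2) g=2 f=8, (0,5) g=1 f=10, (1,4) g=1 f=8]
step 2: expand (0,2) (f=8, h=6) → closed; open now [(0,5) g=1 f=10, (1,2) g=3 f=8, (1,4) g=1 f=8]

order=[(0,3) → (0,2)]; open=[(0,5) g=1 f=10, (1,2) g=3 f=8, (1,4) g=1 f=8]; closed=[(0,2), (0,3), (0,4)]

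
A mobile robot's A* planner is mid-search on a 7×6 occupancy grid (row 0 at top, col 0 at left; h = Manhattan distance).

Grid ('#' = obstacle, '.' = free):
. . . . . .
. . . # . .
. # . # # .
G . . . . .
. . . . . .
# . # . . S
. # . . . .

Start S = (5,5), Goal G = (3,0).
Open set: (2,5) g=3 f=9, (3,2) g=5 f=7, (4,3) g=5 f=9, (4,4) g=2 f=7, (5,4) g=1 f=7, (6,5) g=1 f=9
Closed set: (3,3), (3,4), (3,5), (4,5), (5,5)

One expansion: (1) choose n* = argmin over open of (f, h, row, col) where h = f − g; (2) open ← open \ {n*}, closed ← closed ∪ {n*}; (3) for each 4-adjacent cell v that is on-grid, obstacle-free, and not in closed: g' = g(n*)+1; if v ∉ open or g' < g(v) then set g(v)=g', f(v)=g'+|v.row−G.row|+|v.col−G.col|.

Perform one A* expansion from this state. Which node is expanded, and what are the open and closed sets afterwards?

expanded=(3,2); open=[(2,2) g=6 f=9, (2,5) g=3 f=9, (3,1) g=6 f=7, (4,2) g=6 f=9, (4,3) g=5 f=9, (4,4) g=2 f=7, (5,4) g=1 f=7, (6,5) g=1 f=9]; closed=[(3,2), (3,3), (3,4), (3,5), (4,5), (5,5)]

step 1: expand (3,2) (f=7, h=2) → closed; open now [(2,2) g=6 f=9, (2,5) g=3 f=9, (3,1) g=6 f=7, (4,2) g=6 f=9, (4,3) g=5 f=9, (4,4) g=2 f=7, (5,4) g=1 f=7, (6,5) g=1 f=9]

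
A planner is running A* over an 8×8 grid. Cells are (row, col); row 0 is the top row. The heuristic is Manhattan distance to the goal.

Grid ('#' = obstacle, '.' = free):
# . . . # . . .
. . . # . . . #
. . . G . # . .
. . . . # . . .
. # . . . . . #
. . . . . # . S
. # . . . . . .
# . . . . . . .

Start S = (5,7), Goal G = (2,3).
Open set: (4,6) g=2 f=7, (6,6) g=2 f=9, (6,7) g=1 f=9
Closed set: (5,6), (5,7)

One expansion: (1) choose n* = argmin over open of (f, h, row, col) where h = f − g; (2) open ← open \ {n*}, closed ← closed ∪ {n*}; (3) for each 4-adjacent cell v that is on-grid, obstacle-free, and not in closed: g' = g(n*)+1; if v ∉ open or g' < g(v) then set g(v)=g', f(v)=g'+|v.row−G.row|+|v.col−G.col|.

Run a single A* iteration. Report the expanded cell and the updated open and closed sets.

expanded=(4,6); open=[(3,6) g=3 f=7, (4,5) g=3 f=7, (6,6) g=2 f=9, (6,7) g=1 f=9]; closed=[(4,6), (5,6), (5,7)]

step 1: expand (4,6) (f=7, h=5) → closed; open now [(3,6) g=3 f=7, (4,5) g=3 f=7, (6,6) g=2 f=9, (6,7) g=1 f=9]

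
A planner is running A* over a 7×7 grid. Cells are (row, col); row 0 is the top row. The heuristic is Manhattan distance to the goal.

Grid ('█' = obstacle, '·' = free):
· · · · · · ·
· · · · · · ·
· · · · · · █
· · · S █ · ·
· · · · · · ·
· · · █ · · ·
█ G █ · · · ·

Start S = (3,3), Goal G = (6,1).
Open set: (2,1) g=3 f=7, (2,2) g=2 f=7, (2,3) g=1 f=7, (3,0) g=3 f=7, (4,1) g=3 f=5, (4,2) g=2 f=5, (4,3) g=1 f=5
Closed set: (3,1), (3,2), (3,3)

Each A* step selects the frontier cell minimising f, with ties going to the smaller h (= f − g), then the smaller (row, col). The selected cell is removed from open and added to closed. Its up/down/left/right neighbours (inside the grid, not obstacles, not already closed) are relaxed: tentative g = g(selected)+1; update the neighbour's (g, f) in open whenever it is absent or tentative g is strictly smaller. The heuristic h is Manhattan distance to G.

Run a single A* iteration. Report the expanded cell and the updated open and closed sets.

step 1: expand (4,1) (f=5, h=2) → closed; open now [(2,1) g=3 f=7, (2,2) g=2 f=7, (2,3) g=1 f=7, (3,0) g=3 f=7, (4,0) g=4 f=7, (4,2) g=2 f=5, (4,3) g=1 f=5, (5,1) g=4 f=5]

expanded=(4,1); open=[(2,1) g=3 f=7, (2,2) g=2 f=7, (2,3) g=1 f=7, (3,0) g=3 f=7, (4,0) g=4 f=7, (4,2) g=2 f=5, (4,3) g=1 f=5, (5,1) g=4 f=5]; closed=[(3,1), (3,2), (3,3), (4,1)]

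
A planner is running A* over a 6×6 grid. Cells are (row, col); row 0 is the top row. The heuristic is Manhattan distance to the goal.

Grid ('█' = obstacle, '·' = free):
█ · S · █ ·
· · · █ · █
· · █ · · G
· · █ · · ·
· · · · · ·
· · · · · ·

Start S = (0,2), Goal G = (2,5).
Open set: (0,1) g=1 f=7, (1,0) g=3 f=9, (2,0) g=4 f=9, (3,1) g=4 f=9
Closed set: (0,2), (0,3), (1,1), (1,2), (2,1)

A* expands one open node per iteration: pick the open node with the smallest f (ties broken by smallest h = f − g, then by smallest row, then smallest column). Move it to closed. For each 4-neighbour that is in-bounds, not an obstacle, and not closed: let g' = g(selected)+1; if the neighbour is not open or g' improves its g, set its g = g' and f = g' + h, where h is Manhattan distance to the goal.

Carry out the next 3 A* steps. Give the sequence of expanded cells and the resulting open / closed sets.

step 1: expand (0,1) (f=7, h=6) → closed; open now [(1,0) g=3 f=9, (2,0) g=4 f=9, (3,1) g=4 f=9]
step 2: expand (2,0) (f=9, h=5) → closed; open now [(1,0) g=3 f=9, (3,0) g=5 f=11, (3,1) g=4 f=9]
step 3: expand (3,1) (f=9, h=5) → closed; open now [(1,0) g=3 f=9, (3,0) g=5 f=11, (4,1) g=5 f=11]

order=[(0,1) → (2,0) → (3,1)]; open=[(1,0) g=3 f=9, (3,0) g=5 f=11, (4,1) g=5 f=11]; closed=[(0,1), (0,2), (0,3), (1,1), (1,2), (2,0), (2,1), (3,1)]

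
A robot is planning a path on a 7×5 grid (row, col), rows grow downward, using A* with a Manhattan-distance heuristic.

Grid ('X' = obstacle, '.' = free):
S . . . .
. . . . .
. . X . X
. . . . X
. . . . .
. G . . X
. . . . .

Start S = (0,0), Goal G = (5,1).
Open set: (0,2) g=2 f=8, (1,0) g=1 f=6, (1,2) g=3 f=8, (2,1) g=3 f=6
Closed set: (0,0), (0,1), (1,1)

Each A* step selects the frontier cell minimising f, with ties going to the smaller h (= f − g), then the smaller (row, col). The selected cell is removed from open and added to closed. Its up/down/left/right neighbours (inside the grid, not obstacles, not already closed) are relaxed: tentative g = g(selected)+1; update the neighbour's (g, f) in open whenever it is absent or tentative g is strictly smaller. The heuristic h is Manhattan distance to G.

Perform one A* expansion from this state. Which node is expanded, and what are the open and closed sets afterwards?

step 1: expand (2,1) (f=6, h=3) → closed; open now [(0,2) g=2 f=8, (1,0) g=1 f=6, (1,2) g=3 f=8, (2,0) g=4 f=8, (3,1) g=4 f=6]

expanded=(2,1); open=[(0,2) g=2 f=8, (1,0) g=1 f=6, (1,2) g=3 f=8, (2,0) g=4 f=8, (3,1) g=4 f=6]; closed=[(0,0), (0,1), (1,1), (2,1)]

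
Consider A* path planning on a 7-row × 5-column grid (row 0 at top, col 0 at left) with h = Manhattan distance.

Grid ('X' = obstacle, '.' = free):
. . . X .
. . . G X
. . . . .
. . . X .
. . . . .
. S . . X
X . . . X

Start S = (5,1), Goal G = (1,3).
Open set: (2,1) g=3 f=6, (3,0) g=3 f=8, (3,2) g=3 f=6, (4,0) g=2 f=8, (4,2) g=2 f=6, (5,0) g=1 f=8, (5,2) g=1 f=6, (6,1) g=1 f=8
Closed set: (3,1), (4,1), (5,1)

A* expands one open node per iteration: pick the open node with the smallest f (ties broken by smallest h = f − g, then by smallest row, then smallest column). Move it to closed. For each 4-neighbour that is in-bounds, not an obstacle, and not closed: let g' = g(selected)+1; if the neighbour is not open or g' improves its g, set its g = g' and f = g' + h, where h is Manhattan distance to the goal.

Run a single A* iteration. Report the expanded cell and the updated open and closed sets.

step 1: expand (2,1) (f=6, h=3) → closed; open now [(1,1) g=4 f=6, (2,0) g=4 f=8, (2,2) g=4 f=6, (3,0) g=3 f=8, (3,2) g=3 f=6, (4,0) g=2 f=8, (4,2) g=2 f=6, (5,0) g=1 f=8, (5,2) g=1 f=6, (6,1) g=1 f=8]

expanded=(2,1); open=[(1,1) g=4 f=6, (2,0) g=4 f=8, (2,2) g=4 f=6, (3,0) g=3 f=8, (3,2) g=3 f=6, (4,0) g=2 f=8, (4,2) g=2 f=6, (5,0) g=1 f=8, (5,2) g=1 f=6, (6,1) g=1 f=8]; closed=[(2,1), (3,1), (4,1), (5,1)]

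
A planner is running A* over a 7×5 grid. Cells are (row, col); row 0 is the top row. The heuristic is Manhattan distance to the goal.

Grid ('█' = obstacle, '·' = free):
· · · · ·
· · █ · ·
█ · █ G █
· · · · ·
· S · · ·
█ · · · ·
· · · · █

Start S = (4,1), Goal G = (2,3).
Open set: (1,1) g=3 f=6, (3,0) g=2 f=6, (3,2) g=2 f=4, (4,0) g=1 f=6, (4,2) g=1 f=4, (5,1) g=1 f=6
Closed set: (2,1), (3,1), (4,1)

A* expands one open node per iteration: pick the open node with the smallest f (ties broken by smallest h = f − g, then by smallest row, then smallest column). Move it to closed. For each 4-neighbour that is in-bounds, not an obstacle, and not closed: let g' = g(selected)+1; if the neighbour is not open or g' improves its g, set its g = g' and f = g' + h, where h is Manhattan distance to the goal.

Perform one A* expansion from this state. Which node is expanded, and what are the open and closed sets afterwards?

step 1: expand (3,2) (f=4, h=2) → closed; open now [(1,1) g=3 f=6, (3,0) g=2 f=6, (3,3) g=3 f=4, (4,0) g=1 f=6, (4,2) g=1 f=4, (5,1) g=1 f=6]

expanded=(3,2); open=[(1,1) g=3 f=6, (3,0) g=2 f=6, (3,3) g=3 f=4, (4,0) g=1 f=6, (4,2) g=1 f=4, (5,1) g=1 f=6]; closed=[(2,1), (3,1), (3,2), (4,1)]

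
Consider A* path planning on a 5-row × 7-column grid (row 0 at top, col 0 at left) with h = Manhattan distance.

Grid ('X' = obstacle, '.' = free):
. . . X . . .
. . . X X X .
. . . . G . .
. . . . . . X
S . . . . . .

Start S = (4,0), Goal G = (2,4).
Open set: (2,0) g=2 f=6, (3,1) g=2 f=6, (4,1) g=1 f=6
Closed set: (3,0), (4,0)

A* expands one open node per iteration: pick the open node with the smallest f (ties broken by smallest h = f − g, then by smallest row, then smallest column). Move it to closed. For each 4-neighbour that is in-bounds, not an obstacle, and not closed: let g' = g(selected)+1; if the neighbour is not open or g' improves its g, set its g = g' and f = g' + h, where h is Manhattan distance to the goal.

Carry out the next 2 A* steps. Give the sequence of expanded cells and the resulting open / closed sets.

order=[(2,0) → (2,1)]; open=[(1,0) g=3 f=8, (1,1) g=4 f=8, (2,2) g=4 f=6, (3,1) g=2 f=6, (4,1) g=1 f=6]; closed=[(2,0), (2,1), (3,0), (4,0)]

step 1: expand (2,0) (f=6, h=4) → closed; open now [(1,0) g=3 f=8, (2,1) g=3 f=6, (3,1) g=2 f=6, (4,1) g=1 f=6]
step 2: expand (2,1) (f=6, h=3) → closed; open now [(1,0) g=3 f=8, (1,1) g=4 f=8, (2,2) g=4 f=6, (3,1) g=2 f=6, (4,1) g=1 f=6]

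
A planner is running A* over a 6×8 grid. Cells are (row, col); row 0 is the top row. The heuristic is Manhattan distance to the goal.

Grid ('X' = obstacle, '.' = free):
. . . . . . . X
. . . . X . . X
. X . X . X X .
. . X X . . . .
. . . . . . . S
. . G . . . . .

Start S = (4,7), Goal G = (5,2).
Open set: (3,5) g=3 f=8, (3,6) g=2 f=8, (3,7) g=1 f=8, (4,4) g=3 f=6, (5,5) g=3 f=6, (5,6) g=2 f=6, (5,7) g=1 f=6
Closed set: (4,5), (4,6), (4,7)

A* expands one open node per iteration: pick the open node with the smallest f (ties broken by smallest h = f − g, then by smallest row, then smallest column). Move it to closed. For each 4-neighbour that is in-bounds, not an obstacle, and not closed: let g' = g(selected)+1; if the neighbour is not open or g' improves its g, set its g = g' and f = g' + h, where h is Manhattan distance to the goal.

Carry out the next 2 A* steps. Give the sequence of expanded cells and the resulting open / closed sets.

step 1: expand (4,4) (f=6, h=3) → closed; open now [(3,4) g=4 f=8, (3,5) g=3 f=8, (3,6) g=2 f=8, (3,7) g=1 f=8, (4,3) g=4 f=6, (5,4) g=4 f=6, (5,5) g=3 f=6, (5,6) g=2 f=6, (5,7) g=1 f=6]
step 2: expand (4,3) (f=6, h=2) → closed; open now [(3,4) g=4 f=8, (3,5) g=3 f=8, (3,6) g=2 f=8, (3,7) g=1 f=8, (4,2) g=5 f=6, (5,3) g=5 f=6, (5,4) g=4 f=6, (5,5) g=3 f=6, (5,6) g=2 f=6, (5,7) g=1 f=6]

order=[(4,4) → (4,3)]; open=[(3,4) g=4 f=8, (3,5) g=3 f=8, (3,6) g=2 f=8, (3,7) g=1 f=8, (4,2) g=5 f=6, (5,3) g=5 f=6, (5,4) g=4 f=6, (5,5) g=3 f=6, (5,6) g=2 f=6, (5,7) g=1 f=6]; closed=[(4,3), (4,4), (4,5), (4,6), (4,7)]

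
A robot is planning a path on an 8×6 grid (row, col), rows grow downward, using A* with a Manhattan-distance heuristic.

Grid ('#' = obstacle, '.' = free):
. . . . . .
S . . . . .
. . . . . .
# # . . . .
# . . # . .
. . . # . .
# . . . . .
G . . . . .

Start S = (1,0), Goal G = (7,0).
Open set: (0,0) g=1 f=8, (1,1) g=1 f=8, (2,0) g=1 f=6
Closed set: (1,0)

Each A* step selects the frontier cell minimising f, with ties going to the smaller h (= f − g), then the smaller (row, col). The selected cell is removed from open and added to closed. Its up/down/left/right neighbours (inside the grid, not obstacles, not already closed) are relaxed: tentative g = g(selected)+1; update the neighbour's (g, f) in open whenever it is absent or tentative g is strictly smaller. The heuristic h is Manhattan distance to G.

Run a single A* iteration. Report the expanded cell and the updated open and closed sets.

step 1: expand (2,0) (f=6, h=5) → closed; open now [(0,0) g=1 f=8, (1,1) g=1 f=8, (2,1) g=2 f=8]

expanded=(2,0); open=[(0,0) g=1 f=8, (1,1) g=1 f=8, (2,1) g=2 f=8]; closed=[(1,0), (2,0)]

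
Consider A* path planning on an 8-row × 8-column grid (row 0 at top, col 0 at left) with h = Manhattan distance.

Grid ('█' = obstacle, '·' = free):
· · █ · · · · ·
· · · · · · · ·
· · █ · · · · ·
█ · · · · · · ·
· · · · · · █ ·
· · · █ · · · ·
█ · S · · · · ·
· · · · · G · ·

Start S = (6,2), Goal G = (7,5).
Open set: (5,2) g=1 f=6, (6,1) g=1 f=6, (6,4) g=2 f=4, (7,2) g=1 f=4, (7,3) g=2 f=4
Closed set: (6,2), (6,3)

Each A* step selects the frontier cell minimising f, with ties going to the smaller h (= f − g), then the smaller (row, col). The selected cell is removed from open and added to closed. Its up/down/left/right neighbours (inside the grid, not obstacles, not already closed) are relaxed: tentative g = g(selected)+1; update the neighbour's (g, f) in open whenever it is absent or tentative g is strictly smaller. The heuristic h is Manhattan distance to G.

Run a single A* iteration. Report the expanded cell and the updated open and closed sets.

expanded=(6,4); open=[(5,2) g=1 f=6, (5,4) g=3 f=6, (6,1) g=1 f=6, (6,5) g=3 f=4, (7,2) g=1 f=4, (7,3) g=2 f=4, (7,4) g=3 f=4]; closed=[(6,2), (6,3), (6,4)]

step 1: expand (6,4) (f=4, h=2) → closed; open now [(5,2) g=1 f=6, (5,4) g=3 f=6, (6,1) g=1 f=6, (6,5) g=3 f=4, (7,2) g=1 f=4, (7,3) g=2 f=4, (7,4) g=3 f=4]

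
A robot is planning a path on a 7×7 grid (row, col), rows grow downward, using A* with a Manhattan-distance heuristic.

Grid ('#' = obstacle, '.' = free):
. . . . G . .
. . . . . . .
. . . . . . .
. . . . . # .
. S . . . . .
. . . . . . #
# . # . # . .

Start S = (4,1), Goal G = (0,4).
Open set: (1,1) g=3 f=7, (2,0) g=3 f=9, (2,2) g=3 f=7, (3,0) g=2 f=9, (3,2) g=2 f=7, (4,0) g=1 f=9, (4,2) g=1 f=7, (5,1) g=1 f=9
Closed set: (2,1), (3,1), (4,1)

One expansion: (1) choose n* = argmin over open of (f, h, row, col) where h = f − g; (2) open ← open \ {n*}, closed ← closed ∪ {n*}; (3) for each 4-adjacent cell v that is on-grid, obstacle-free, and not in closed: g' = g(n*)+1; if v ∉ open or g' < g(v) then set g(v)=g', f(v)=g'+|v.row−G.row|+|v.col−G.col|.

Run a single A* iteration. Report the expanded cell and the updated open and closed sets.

expanded=(1,1); open=[(0,1) g=4 f=7, (1,0) g=4 f=9, (1,2) g=4 f=7, (2,0) g=3 f=9, (2,2) g=3 f=7, (3,0) g=2 f=9, (3,2) g=2 f=7, (4,0) g=1 f=9, (4,2) g=1 f=7, (5,1) g=1 f=9]; closed=[(1,1), (2,1), (3,1), (4,1)]

step 1: expand (1,1) (f=7, h=4) → closed; open now [(0,1) g=4 f=7, (1,0) g=4 f=9, (1,2) g=4 f=7, (2,0) g=3 f=9, (2,2) g=3 f=7, (3,0) g=2 f=9, (3,2) g=2 f=7, (4,0) g=1 f=9, (4,2) g=1 f=7, (5,1) g=1 f=9]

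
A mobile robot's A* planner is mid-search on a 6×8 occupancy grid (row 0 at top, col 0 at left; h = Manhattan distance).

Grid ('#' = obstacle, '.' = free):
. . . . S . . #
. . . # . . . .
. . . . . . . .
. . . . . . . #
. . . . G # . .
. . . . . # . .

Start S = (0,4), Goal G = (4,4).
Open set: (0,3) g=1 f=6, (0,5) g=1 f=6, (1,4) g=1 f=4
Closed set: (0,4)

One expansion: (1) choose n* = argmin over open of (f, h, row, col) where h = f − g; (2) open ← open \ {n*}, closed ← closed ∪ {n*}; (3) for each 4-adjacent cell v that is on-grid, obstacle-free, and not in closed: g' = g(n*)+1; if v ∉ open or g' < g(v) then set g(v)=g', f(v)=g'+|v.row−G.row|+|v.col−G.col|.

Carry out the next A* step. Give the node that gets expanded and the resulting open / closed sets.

step 1: expand (1,4) (f=4, h=3) → closed; open now [(0,3) g=1 f=6, (0,5) g=1 f=6, (1,5) g=2 f=6, (2,4) g=2 f=4]

expanded=(1,4); open=[(0,3) g=1 f=6, (0,5) g=1 f=6, (1,5) g=2 f=6, (2,4) g=2 f=4]; closed=[(0,4), (1,4)]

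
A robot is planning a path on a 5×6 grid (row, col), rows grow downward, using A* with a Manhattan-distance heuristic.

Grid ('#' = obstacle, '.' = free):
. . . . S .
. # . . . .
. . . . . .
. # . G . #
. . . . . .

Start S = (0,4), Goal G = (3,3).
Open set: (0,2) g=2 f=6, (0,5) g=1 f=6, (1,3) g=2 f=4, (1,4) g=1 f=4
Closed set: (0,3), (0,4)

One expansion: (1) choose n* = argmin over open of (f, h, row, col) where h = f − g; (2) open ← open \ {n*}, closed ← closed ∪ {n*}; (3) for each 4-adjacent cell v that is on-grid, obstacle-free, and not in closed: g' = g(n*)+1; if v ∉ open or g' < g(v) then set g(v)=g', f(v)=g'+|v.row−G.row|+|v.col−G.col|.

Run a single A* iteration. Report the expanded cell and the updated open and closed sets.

step 1: expand (1,3) (f=4, h=2) → closed; open now [(0,2) g=2 f=6, (0,5) g=1 f=6, (1,2) g=3 f=6, (1,4) g=1 f=4, (2,3) g=3 f=4]

expanded=(1,3); open=[(0,2) g=2 f=6, (0,5) g=1 f=6, (1,2) g=3 f=6, (1,4) g=1 f=4, (2,3) g=3 f=4]; closed=[(0,3), (0,4), (1,3)]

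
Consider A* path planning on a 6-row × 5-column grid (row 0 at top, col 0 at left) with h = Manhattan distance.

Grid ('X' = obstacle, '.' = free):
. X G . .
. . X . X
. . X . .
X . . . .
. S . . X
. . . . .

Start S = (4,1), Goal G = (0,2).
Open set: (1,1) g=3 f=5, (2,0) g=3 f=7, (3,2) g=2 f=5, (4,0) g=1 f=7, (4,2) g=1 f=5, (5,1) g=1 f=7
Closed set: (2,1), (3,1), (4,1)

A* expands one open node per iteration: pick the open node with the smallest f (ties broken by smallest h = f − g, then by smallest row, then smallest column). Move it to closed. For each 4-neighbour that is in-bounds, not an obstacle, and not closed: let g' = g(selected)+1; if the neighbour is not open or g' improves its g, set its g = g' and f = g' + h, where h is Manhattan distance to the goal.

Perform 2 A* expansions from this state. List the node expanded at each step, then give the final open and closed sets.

order=[(1,1) → (3,2)]; open=[(1,0) g=4 f=7, (2,0) g=3 f=7, (3,3) g=3 f=7, (4,0) g=1 f=7, (4,2) g=1 f=5, (5,1) g=1 f=7]; closed=[(1,1), (2,1), (3,1), (3,2), (4,1)]

step 1: expand (1,1) (f=5, h=2) → closed; open now [(1,0) g=4 f=7, (2,0) g=3 f=7, (3,2) g=2 f=5, (4,0) g=1 f=7, (4,2) g=1 f=5, (5,1) g=1 f=7]
step 2: expand (3,2) (f=5, h=3) → closed; open now [(1,0) g=4 f=7, (2,0) g=3 f=7, (3,3) g=3 f=7, (4,0) g=1 f=7, (4,2) g=1 f=5, (5,1) g=1 f=7]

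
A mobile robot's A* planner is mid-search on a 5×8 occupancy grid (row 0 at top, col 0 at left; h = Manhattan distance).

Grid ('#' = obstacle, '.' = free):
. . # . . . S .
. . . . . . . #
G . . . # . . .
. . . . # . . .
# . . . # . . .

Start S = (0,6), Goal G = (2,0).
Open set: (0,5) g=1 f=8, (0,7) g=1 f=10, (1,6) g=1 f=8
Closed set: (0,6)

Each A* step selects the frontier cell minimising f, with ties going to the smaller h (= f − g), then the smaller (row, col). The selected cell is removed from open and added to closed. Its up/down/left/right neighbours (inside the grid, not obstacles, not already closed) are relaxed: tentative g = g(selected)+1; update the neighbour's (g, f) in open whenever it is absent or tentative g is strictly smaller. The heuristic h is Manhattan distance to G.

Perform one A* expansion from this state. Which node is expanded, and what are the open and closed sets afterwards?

step 1: expand (0,5) (f=8, h=7) → closed; open now [(0,4) g=2 f=8, (0,7) g=1 f=10, (1,5) g=2 f=8, (1,6) g=1 f=8]

expanded=(0,5); open=[(0,4) g=2 f=8, (0,7) g=1 f=10, (1,5) g=2 f=8, (1,6) g=1 f=8]; closed=[(0,5), (0,6)]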